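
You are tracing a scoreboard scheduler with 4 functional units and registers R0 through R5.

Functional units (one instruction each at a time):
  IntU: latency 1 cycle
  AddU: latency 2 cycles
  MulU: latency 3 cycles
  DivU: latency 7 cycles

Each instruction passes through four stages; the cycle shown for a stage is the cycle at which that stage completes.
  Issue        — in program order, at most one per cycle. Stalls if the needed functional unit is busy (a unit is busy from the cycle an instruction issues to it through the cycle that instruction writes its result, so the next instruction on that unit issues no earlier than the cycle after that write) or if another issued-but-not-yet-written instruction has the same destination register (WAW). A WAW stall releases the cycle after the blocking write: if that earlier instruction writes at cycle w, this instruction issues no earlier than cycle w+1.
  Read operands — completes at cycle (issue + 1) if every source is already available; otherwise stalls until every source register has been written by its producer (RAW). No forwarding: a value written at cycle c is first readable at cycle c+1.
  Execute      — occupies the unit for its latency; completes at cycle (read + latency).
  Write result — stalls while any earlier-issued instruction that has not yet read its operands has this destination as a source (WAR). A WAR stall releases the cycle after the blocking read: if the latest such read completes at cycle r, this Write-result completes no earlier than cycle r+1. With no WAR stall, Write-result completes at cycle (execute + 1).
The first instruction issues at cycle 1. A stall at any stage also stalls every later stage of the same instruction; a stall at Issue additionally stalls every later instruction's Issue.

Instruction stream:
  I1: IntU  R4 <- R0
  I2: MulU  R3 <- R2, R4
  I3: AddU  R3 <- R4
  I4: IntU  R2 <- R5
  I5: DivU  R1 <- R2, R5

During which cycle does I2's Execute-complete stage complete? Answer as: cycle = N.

  I1 | 1 | 2 | 3 | 4
  I2 | 2 | 5 | 8 | 9   RAW R4: wait I1 write@4
  I3 | 10 | 11 | 13 | 14   WAW R3: wait I2 write@9
  I4 | 11 | 12 | 13 | 14
  I5 | 12 | 15 | 22 | 23   RAW R2: wait I4 write@14

cycle = 8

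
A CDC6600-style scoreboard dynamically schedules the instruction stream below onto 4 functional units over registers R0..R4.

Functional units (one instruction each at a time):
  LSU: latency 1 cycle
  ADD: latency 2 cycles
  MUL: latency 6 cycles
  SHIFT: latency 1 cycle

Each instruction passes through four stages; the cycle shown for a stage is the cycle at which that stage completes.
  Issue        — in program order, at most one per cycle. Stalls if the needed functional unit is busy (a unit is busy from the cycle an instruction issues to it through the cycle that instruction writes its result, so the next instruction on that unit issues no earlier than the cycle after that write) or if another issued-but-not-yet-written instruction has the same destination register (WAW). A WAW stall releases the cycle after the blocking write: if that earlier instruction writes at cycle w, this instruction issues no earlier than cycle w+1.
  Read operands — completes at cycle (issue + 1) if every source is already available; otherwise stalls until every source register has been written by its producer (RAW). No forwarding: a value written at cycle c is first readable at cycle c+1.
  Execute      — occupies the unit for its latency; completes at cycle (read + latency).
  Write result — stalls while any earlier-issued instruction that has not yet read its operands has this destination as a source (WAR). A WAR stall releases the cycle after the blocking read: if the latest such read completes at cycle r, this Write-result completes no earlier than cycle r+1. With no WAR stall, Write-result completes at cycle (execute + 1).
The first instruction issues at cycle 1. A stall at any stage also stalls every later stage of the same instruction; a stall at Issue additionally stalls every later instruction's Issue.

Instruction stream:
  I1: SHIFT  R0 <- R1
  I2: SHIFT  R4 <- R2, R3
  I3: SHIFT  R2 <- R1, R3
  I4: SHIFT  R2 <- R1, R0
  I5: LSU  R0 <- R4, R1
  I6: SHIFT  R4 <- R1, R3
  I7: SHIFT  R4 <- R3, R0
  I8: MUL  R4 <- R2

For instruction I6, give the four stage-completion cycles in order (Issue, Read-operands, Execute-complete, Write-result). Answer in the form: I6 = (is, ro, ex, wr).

I6 = (17, 18, 19, 20)

I1 -> (1, 2, 3, 4)
I2 -> (5, 6, 7, 8)  // struct: SHIFT busy until I1 writes@4
I3 -> (9, 10, 11, 12)  // struct: SHIFT busy until I2 writes@8
I4 -> (13, 14, 15, 16)  // struct: SHIFT busy until I3 writes@12
I5 -> (14, 15, 16, 17)
I6 -> (17, 18, 19, 20)  // struct: SHIFT busy until I4 writes@16
I7 -> (21, 22, 23, 24)  // struct: SHIFT busy until I6 writes@20
I8 -> (25, 26, 32, 33)  // WAW R4: wait I7 write@24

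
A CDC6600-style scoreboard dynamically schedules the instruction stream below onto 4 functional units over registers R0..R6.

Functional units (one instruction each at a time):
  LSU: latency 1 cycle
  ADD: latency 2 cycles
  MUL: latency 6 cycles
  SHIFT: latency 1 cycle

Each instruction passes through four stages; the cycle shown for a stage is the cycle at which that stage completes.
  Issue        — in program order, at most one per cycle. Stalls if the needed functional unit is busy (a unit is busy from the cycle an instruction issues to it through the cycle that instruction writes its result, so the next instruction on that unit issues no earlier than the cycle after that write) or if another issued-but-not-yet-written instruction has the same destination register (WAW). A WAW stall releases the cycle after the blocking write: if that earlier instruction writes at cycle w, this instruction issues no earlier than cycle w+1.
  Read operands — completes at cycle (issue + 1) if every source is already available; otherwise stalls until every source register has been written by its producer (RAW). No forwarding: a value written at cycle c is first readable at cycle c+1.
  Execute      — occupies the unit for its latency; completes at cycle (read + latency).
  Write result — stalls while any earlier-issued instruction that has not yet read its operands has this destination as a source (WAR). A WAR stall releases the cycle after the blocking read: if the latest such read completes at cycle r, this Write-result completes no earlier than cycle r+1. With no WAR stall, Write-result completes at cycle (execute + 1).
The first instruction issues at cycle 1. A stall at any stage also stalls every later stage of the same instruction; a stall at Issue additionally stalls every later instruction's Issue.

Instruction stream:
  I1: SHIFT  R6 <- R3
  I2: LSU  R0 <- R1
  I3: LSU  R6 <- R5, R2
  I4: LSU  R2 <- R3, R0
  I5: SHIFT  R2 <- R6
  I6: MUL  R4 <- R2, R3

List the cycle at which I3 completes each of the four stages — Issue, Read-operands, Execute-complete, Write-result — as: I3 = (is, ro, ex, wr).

I3 = (6, 7, 8, 9)

I1 -> (1, 2, 3, 4)
I2 -> (2, 3, 4, 5)
I3 -> (6, 7, 8, 9)  // struct: LSU busy until I2 writes@5
I4 -> (10, 11, 12, 13)  // struct: LSU busy until I3 writes@9
I5 -> (14, 15, 16, 17)  // WAW R2: wait I4 write@13
I6 -> (15, 18, 24, 25)  // RAW R2: wait I5 write@17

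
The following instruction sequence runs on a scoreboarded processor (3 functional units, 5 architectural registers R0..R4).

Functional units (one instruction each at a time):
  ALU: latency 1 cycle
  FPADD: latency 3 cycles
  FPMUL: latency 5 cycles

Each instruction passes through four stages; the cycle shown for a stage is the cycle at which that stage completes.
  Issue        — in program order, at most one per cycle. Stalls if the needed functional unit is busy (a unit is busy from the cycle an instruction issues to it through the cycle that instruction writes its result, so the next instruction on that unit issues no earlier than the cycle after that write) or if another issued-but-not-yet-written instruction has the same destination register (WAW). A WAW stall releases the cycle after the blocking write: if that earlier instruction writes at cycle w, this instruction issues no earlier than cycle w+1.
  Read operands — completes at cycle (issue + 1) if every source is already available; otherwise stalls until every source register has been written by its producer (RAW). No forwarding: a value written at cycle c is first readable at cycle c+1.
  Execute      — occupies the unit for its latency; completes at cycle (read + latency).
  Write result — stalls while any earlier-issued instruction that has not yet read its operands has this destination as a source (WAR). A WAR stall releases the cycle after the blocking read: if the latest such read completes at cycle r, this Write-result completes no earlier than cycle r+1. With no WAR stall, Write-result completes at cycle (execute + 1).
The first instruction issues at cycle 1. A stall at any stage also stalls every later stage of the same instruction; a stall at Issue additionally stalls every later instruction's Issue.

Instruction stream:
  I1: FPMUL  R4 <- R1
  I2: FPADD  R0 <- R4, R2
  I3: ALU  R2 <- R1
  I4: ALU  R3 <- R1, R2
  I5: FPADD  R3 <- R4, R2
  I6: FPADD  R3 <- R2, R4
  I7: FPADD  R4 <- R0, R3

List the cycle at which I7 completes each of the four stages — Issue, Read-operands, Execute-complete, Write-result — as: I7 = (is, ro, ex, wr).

c1: I1 dispatched to FPMUL
c2: I1 operands ready; I2 dispatched to FPADD
c3: I3 dispatched to ALU
c4: I3 operands ready
c5: I3 complete
c7: I1 complete
c8: R4←I1
c9: I2 operands ready
c10: R2←I3
c11: I4 dispatched to ALU
c12: I2 complete; I4 operands ready
c13: R0←I2; I4 complete
c14: R3←I4
c15: I5 dispatched to FPADD
c16: I5 operands ready
c19: I5 complete
c20: R3←I5
c21: I6 dispatched to FPADD
c22: I6 operands ready
c25: I6 complete
c26: R3←I6
c27: I7 dispatched to FPADD
c28: I7 operands ready
c31: I7 complete
c32: R4←I7

I7 = (27, 28, 31, 32)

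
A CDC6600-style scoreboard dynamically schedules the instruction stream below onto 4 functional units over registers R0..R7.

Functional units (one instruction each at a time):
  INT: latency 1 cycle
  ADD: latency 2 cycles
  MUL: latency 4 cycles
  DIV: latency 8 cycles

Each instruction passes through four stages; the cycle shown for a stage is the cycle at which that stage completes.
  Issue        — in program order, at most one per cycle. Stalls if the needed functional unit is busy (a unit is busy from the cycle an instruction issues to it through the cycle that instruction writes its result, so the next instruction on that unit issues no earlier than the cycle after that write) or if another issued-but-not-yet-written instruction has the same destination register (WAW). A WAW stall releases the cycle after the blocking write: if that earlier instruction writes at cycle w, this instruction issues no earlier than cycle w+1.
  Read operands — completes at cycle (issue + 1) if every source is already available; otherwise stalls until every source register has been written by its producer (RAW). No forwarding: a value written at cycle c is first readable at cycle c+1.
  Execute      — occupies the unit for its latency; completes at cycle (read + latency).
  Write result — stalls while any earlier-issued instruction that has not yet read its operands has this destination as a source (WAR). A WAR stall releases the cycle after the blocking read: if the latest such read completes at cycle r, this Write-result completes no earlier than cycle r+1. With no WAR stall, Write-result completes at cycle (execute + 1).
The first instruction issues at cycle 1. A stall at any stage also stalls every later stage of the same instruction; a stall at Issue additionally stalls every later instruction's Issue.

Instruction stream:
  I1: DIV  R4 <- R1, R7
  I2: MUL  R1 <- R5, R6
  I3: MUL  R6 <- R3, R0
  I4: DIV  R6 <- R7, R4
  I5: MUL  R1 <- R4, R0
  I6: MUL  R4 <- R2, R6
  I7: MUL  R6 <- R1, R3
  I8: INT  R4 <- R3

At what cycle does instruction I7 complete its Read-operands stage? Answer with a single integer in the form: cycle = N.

[I1] 1/2/10/11
[I2] 2/3/7/8
[I3] 9/10/14/15  (struct: MUL busy until I2 writes@8)
[I4] 16/17/25/26  (WAW R6: wait I3 write@15)
[I5] 17/18/22/23
[I6] 24/27/31/32  (struct: MUL busy until I5 writes@23; RAW R6: wait I4 write@26)
[I7] 33/34/38/39  (struct: MUL busy until I6 writes@32)
[I8] 34/35/36/37

cycle = 34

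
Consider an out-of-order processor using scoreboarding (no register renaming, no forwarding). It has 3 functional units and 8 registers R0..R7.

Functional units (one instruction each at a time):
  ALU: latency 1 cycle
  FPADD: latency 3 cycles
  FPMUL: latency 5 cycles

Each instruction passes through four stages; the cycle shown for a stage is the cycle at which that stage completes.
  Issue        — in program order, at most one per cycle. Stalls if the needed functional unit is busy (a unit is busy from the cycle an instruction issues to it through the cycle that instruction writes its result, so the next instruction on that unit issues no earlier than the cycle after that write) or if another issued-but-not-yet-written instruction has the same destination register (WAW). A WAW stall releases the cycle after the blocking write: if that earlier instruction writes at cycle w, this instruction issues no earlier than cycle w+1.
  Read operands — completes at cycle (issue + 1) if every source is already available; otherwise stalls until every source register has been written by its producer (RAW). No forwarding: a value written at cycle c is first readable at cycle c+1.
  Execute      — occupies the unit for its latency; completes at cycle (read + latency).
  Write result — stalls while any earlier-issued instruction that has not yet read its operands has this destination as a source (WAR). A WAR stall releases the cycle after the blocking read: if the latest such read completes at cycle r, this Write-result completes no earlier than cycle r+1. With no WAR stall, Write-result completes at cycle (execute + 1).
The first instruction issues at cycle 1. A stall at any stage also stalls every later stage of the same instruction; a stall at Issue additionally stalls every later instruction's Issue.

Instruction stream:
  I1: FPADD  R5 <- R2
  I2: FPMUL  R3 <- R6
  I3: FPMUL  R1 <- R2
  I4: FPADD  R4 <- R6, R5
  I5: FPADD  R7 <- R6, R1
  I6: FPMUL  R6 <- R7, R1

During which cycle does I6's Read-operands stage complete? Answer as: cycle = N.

I1 -> (1, 2, 5, 6)
I2 -> (2, 3, 8, 9)
I3 -> (10, 11, 16, 17)  // struct: FPMUL busy until I2 writes@9
I4 -> (11, 12, 15, 16)
I5 -> (17, 18, 21, 22)  // struct: FPADD busy until I4 writes@16
I6 -> (18, 23, 28, 29)  // RAW R7: wait I5 write@22

cycle = 23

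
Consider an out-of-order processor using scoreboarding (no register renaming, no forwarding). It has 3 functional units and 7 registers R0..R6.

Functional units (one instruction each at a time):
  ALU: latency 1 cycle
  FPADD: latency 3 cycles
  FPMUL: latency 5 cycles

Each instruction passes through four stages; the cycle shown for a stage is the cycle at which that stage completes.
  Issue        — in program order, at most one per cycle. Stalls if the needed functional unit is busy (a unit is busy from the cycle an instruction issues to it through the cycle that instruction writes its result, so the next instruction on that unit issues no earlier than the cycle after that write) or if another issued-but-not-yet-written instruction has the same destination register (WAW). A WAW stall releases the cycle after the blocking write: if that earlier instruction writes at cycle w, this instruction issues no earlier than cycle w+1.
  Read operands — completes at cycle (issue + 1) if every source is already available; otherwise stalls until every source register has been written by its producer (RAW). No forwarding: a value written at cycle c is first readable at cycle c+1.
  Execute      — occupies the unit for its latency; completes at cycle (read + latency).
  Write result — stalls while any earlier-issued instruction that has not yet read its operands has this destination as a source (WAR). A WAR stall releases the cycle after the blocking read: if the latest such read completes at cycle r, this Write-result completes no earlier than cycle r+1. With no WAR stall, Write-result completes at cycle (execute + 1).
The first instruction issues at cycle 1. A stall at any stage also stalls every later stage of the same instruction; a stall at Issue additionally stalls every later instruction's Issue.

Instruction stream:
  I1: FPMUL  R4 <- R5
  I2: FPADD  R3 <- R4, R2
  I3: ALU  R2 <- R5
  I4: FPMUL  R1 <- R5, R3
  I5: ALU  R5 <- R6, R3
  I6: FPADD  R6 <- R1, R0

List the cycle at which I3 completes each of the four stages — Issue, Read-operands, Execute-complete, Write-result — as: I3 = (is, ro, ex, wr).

c1: issue I1 (FPMUL)
c2: I1 read-ops, issue I2 (FPADD)
c3: issue I3 (ALU)
c4: I3 read-ops
c5: I3 finished on ALU
c7: I1 finished on FPMUL
c8: I1→R4
c9: I2 read-ops, issue I4 (FPMUL)
c10: I3→R2
c11: issue I5 (ALU)
c12: I2 finished on FPADD
c13: I2→R3
c14: I4 read-ops, I5 read-ops, issue I6 (FPADD)
c15: I5 finished on ALU
c16: I5→R5
c19: I4 finished on FPMUL
c20: I4→R1
c21: I6 read-ops
c24: I6 finished on FPADD
c25: I6→R6

I3 = (3, 4, 5, 10)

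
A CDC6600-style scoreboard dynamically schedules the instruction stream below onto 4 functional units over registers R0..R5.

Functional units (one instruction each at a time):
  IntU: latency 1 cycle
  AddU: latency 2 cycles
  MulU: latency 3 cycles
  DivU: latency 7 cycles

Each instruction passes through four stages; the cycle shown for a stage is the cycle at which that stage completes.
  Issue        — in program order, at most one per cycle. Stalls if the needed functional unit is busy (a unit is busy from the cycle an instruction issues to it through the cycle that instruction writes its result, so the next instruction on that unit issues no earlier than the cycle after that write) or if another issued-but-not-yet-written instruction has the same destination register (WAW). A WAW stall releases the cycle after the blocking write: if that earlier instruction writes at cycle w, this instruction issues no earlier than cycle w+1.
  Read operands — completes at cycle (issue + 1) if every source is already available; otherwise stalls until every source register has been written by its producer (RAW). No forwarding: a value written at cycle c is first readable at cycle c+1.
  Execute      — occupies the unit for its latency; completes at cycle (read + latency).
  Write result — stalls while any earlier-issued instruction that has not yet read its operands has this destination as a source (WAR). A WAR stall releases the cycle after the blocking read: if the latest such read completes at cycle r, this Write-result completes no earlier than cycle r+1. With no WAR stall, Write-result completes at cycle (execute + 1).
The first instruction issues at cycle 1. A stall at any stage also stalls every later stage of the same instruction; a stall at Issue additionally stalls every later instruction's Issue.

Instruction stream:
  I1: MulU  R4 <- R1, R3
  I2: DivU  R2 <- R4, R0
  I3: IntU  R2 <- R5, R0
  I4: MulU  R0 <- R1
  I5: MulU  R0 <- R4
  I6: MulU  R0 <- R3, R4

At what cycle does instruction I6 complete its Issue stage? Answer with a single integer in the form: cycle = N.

cycle = 29

I1  is:1  ro:2  ex:5  wr:6
I2  is:2  ro:7  ex:14  wr:15  — RAW R4: wait I1 write@6
I3  is:16  ro:17  ex:18  wr:19  — WAW R2: wait I2 write@15
I4  is:17  ro:18  ex:21  wr:22
I5  is:23  ro:24  ex:27  wr:28  — struct: MulU busy until I4 writes@22
I6  is:29  ro:30  ex:33  wr:34  — struct: MulU busy until I5 writes@28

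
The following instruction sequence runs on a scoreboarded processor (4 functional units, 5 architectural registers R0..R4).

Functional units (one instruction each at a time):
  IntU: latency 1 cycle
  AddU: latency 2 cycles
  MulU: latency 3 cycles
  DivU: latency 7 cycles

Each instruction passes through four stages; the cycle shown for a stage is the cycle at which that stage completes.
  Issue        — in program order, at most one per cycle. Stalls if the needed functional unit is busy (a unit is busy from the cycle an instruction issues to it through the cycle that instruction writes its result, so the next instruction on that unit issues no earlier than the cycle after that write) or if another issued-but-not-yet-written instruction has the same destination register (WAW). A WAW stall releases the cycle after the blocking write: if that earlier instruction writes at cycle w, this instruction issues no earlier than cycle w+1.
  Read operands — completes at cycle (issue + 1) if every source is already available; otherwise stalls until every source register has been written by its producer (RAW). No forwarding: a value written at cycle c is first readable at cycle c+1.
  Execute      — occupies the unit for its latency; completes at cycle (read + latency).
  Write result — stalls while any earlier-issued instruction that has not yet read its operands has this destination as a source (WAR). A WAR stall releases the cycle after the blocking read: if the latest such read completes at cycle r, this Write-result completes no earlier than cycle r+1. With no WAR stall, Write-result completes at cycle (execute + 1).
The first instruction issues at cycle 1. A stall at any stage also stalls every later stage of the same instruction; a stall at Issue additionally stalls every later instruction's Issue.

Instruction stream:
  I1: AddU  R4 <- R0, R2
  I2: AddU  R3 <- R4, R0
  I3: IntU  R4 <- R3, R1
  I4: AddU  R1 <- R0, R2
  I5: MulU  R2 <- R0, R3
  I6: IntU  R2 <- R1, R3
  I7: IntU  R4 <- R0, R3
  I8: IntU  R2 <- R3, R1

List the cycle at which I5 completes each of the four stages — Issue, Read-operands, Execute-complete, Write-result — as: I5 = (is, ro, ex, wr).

cycle 1: I1 dispatched to AddU
cycle 2: I1 operands ready
cycle 4: I1 complete
cycle 5: R4←I1
cycle 6: I2 dispatched to AddU
cycle 7: I2 operands ready | I3 dispatched to IntU
cycle 9: I2 complete
cycle 10: R3←I2
cycle 11: I3 operands ready | I4 dispatched to AddU
cycle 12: I3 complete | I4 operands ready | I5 dispatched to MulU
cycle 13: R4←I3 | I5 operands ready
cycle 14: I4 complete
cycle 15: R1←I4
cycle 16: I5 complete
cycle 17: R2←I5
cycle 18: I6 dispatched to IntU
cycle 19: I6 operands ready
cycle 20: I6 complete
cycle 21: R2←I6
cycle 22: I7 dispatched to IntU
cycle 23: I7 operands ready
cycle 24: I7 complete
cycle 25: R4←I7
cycle 26: I8 dispatched to IntU
cycle 27: I8 operands ready
cycle 28: I8 complete
cycle 29: R2←I8

I5 = (12, 13, 16, 17)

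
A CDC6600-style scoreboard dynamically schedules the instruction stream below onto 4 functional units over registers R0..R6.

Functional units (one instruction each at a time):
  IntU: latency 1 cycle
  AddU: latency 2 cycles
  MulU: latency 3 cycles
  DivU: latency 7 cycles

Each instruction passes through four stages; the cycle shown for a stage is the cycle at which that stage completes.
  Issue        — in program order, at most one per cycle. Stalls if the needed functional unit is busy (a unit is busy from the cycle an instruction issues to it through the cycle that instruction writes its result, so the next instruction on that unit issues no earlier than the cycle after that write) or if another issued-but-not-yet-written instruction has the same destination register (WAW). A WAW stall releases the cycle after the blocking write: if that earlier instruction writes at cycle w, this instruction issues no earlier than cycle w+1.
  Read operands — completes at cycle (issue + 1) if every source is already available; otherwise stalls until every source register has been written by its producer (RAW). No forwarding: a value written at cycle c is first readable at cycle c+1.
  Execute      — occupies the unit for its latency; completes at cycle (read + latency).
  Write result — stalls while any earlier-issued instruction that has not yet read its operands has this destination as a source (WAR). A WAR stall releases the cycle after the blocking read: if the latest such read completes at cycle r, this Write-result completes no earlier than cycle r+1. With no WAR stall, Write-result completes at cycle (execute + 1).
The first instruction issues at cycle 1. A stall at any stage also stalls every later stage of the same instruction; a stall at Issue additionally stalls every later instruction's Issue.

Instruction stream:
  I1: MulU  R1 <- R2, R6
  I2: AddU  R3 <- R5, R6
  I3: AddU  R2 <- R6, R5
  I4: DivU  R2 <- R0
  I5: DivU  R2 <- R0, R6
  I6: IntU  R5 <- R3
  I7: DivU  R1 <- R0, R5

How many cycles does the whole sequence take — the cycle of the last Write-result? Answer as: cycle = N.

I1: IS=1 RO=2 EX=5 WR=6
I2: IS=2 RO=3 EX=5 WR=6
I3: IS=7 RO=8 EX=10 WR=11  [struct: AddU busy until I2 writes@6]
I4: IS=12 RO=13 EX=20 WR=21  [WAW R2: wait I3 write@11]
I5: IS=22 RO=23 EX=30 WR=31  [struct: DivU busy until I4 writes@21]
I6: IS=23 RO=24 EX=25 WR=26
I7: IS=32 RO=33 EX=40 WR=41  [struct: DivU busy until I5 writes@31]

cycle = 41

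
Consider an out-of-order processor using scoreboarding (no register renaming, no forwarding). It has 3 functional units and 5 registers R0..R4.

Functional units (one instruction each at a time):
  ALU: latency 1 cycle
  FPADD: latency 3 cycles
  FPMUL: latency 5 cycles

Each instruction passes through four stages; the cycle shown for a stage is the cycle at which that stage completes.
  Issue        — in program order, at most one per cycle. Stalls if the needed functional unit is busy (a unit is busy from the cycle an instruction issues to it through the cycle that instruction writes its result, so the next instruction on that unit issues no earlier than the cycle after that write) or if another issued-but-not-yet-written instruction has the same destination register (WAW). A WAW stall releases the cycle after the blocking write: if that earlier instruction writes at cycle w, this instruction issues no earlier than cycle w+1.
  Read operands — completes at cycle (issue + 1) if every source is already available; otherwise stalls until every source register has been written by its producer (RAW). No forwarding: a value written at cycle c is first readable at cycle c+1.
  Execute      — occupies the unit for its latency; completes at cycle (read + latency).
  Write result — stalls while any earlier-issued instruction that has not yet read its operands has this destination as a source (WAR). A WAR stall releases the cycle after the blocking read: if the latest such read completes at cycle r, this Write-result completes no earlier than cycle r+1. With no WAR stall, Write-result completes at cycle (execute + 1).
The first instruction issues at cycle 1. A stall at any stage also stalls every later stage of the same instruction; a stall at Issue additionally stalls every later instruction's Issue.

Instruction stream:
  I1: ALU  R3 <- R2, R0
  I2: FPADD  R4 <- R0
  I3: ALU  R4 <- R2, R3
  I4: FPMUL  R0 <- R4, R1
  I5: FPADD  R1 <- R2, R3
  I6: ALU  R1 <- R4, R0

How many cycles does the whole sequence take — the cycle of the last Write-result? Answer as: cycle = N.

  I1 | 1 | 2 | 3 | 4
  I2 | 2 | 3 | 6 | 7
  I3 | 8 | 9 | 10 | 11   WAW R4: wait I2 write@7
  I4 | 9 | 12 | 17 | 18   RAW R4: wait I3 write@11
  I5 | 10 | 11 | 14 | 15
  I6 | 16 | 19 | 20 | 21   WAW R1: wait I5 write@15 · RAW R0: wait I4 write@18

cycle = 21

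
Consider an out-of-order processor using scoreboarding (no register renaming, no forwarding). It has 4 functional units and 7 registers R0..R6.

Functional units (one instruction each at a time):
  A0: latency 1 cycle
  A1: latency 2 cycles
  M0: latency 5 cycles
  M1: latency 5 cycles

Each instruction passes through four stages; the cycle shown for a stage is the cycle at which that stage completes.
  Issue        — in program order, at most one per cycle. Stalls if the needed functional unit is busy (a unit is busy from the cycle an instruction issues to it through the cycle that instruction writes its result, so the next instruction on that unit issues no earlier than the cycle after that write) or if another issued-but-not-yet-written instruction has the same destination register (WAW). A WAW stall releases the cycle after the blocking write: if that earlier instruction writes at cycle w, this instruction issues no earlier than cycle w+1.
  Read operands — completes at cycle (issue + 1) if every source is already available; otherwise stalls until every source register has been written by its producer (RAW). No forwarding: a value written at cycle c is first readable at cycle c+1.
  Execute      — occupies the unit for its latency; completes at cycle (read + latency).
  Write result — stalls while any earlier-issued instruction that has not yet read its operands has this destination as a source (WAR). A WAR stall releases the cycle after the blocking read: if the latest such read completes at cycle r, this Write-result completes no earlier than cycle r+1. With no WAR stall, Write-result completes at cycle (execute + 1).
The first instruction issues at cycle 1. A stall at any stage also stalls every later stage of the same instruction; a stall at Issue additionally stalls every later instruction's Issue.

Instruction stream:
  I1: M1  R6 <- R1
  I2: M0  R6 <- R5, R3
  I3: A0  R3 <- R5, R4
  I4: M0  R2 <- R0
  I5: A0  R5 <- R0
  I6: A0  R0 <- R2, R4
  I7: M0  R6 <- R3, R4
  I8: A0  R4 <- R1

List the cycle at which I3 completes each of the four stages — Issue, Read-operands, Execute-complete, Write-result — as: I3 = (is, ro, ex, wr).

c1: I1 dispatched to M1
c2: I1 operands ready
c7: I1 complete
c8: R6←I1
c9: I2 dispatched to M0
c10: I2 operands ready, I3 dispatched to A0
c11: I3 operands ready
c12: I3 complete
c13: R3←I3
c15: I2 complete
c16: R6←I2
c17: I4 dispatched to M0
c18: I4 operands ready, I5 dispatched to A0
c19: I5 operands ready
c20: I5 complete
c21: R5←I5
c22: I6 dispatched to A0
c23: I4 complete
c24: R2←I4
c25: I6 operands ready, I7 dispatched to M0
c26: I6 complete, I7 operands ready
c27: R0←I6
c28: I8 dispatched to A0
c29: I8 operands ready
c30: I8 complete
c31: I7 complete, R4←I8
c32: R6←I7

I3 = (10, 11, 12, 13)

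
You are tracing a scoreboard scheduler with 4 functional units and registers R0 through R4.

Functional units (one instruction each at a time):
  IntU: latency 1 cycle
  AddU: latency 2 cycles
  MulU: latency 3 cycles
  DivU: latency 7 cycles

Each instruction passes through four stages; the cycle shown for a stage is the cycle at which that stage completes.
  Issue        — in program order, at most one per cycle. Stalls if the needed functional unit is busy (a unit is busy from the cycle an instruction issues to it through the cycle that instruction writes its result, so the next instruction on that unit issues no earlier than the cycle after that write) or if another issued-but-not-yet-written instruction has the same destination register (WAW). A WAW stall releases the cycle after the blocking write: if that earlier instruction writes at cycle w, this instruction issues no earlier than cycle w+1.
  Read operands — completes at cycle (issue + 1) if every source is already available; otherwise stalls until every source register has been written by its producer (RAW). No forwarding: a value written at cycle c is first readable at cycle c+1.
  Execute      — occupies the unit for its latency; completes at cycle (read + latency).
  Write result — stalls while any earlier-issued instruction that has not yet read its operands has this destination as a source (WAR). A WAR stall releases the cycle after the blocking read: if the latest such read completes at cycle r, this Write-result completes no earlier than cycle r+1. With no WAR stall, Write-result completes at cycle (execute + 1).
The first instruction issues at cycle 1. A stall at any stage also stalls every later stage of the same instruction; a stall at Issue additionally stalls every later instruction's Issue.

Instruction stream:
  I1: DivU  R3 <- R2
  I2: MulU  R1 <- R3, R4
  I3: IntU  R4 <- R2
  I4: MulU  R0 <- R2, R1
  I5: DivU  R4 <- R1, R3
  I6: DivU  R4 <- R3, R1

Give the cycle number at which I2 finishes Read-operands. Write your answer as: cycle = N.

I1 -> (1, 2, 9, 10)
I2 -> (2, 11, 14, 15)  // RAW R3: wait I1 write@10
I3 -> (3, 4, 5, 12)  // WAR R4: wait I2 read@11
I4 -> (16, 17, 20, 21)  // struct: MulU busy until I2 writes@15
I5 -> (17, 18, 25, 26)
I6 -> (27, 28, 35, 36)  // struct: DivU busy until I5 writes@26

cycle = 11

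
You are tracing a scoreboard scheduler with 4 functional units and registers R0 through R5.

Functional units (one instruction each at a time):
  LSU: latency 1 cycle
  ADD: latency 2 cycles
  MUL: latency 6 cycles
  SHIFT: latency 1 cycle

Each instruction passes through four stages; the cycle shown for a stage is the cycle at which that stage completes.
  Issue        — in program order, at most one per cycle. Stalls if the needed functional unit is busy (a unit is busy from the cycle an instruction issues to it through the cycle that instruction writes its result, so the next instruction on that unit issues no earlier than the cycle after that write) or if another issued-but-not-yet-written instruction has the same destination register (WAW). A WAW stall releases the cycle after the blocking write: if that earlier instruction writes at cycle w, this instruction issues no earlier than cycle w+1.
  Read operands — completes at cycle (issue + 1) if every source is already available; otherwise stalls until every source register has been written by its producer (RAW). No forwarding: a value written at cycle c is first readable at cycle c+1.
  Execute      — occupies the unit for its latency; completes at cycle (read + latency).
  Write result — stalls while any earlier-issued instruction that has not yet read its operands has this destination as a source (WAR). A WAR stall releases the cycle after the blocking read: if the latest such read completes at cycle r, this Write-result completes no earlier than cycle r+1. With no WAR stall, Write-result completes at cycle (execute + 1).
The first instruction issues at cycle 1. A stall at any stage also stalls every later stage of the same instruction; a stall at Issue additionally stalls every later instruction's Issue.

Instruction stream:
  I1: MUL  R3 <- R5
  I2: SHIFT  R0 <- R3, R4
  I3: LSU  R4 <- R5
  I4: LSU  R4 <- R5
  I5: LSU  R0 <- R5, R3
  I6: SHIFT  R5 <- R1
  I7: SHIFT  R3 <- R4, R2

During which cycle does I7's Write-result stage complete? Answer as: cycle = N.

cycle = 24

cycle 1: issue I1 (MUL)
cycle 2: I1 read-ops · issue I2 (SHIFT)
cycle 3: issue I3 (LSU)
cycle 4: I3 read-ops
cycle 5: I3 finished on LSU
cycle 8: I1 finished on MUL
cycle 9: I1→R3
cycle 10: I2 read-ops
cycle 11: I2 finished on SHIFT · I3→R4
cycle 12: I2→R0 · issue I4 (LSU)
cycle 13: I4 read-ops
cycle 14: I4 finished on LSU
cycle 15: I4→R4
cycle 16: issue I5 (LSU)
cycle 17: I5 read-ops · issue I6 (SHIFT)
cycle 18: I5 finished on LSU · I6 read-ops
cycle 19: I5→R0 · I6 finished on SHIFT
cycle 20: I6→R5
cycle 21: issue I7 (SHIFT)
cycle 22: I7 read-ops
cycle 23: I7 finished on SHIFT
cycle 24: I7→R3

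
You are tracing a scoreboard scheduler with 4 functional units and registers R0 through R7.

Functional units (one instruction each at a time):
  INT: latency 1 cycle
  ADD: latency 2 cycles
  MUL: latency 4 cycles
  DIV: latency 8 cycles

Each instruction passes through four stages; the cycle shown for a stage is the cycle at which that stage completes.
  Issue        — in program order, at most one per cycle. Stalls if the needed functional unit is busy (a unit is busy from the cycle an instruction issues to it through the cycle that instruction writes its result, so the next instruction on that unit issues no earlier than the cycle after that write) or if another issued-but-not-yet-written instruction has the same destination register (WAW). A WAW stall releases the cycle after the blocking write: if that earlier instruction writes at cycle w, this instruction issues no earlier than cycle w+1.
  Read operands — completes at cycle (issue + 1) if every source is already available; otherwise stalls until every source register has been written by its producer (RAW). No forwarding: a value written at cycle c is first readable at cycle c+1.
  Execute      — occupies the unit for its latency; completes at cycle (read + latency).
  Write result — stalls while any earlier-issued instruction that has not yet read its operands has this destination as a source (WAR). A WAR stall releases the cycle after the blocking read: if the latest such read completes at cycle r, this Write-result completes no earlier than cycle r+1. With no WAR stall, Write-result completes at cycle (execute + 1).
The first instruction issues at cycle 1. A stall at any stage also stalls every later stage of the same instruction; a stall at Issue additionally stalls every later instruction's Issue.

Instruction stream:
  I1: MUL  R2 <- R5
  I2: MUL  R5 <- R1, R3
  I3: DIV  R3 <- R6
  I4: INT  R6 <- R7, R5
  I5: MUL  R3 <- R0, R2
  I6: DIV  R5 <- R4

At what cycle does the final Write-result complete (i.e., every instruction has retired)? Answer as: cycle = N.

1) issue 1, read 2, done 6, write 7
2) issue 8, read 9, done 13, write 14  <struct: MUL busy until I1 writes@7>
3) issue 9, read 10, done 18, write 19
4) issue 10, read 15, done 16, write 17  <RAW R5: wait I2 write@14>
5) issue 20, read 21, done 25, write 26  <WAW R3: wait I3 write@19>
6) issue 21, read 22, done 30, write 31

cycle = 31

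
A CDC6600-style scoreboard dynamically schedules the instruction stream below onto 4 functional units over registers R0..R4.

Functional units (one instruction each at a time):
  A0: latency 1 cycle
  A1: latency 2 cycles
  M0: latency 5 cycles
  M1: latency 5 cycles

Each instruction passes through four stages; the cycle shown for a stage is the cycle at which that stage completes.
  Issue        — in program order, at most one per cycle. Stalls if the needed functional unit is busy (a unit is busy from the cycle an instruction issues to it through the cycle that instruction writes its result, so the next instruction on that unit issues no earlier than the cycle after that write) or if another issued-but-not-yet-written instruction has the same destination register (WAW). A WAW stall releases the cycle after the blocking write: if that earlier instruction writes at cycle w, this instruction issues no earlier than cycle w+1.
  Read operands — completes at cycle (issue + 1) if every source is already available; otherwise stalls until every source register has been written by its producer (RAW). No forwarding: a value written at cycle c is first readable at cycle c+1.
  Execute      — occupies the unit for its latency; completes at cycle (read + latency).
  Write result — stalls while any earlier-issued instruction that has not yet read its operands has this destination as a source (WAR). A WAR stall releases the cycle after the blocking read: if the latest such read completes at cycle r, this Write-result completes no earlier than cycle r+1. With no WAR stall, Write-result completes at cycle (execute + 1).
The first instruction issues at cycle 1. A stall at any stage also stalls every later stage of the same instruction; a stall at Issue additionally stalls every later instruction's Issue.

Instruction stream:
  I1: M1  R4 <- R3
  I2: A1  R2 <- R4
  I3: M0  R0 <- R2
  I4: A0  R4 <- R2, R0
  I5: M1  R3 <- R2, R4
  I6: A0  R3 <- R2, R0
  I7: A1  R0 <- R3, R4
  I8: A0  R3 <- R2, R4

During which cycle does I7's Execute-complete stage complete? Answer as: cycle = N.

I1: IS=1 RO=2 EX=7 WR=8
I2: IS=2 RO=9 EX=11 WR=12  [RAW R4: wait I1 write@8]
I3: IS=3 RO=13 EX=18 WR=19  [RAW R2: wait I2 write@12]
I4: IS=9 RO=20 EX=21 WR=22  [WAW R4: wait I1 write@8; RAW R0: wait I3 write@19]
I5: IS=10 RO=23 EX=28 WR=29  [RAW R4: wait I4 write@22]
I6: IS=30 RO=31 EX=32 WR=33  [WAW R3: wait I5 write@29]
I7: IS=31 RO=34 EX=36 WR=37  [RAW R3: wait I6 write@33]
I8: IS=34 RO=35 EX=36 WR=37  [struct: A0 busy until I6 writes@33]

cycle = 36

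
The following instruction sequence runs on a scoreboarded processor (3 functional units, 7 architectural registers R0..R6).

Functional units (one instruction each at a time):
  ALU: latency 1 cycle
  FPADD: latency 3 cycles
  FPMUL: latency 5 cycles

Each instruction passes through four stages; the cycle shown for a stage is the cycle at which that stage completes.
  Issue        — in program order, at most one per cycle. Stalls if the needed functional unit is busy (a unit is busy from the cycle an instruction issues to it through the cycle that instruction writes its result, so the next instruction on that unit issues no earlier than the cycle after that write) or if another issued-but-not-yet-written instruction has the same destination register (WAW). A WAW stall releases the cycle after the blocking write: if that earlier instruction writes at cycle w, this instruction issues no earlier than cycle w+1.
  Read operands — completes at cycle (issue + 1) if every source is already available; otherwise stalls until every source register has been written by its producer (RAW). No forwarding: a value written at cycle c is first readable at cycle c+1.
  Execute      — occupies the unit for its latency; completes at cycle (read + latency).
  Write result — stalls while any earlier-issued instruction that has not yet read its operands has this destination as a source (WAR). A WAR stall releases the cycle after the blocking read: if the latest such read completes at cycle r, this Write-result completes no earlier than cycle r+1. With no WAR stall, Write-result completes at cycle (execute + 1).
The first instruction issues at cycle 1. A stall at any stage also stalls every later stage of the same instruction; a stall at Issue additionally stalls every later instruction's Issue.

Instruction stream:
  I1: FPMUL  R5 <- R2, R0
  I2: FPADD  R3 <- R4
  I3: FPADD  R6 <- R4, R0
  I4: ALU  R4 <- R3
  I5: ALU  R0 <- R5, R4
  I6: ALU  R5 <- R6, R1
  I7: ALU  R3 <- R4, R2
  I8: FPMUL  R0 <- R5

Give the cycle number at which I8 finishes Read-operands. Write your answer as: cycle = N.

c1: issue I1 (FPMUL)
c2: I1 read-ops | issue I2 (FPADD)
c3: I2 read-ops
c6: I2 finished on FPADD
c7: I1 finished on FPMUL | I2→R3
c8: I1→R5 | issue I3 (FPADD)
c9: I3 read-ops | issue I4 (ALU)
c10: I4 read-ops
c11: I4 finished on ALU
c12: I3 finished on FPADD | I4→R4
c13: I3→R6 | issue I5 (ALU)
c14: I5 read-ops
c15: I5 finished on ALU
c16: I5→R0
c17: issue I6 (ALU)
c18: I6 read-ops
c19: I6 finished on ALU
c20: I6→R5
c21: issue I7 (ALU)
c22: I7 read-ops | issue I8 (FPMUL)
c23: I7 finished on ALU | I8 read-ops
c24: I7→R3
c28: I8 finished on FPMUL
c29: I8→R0

cycle = 23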